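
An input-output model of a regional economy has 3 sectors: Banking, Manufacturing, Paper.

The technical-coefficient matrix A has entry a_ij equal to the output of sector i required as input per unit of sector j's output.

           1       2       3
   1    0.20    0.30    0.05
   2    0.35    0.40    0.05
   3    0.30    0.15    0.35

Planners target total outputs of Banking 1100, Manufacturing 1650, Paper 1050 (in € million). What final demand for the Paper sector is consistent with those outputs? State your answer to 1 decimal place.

d_3 = 105.0

I − A =
  [   0.80    -0.30    -0.05]
  [  -0.35     0.60    -0.05]
  [  -0.30    -0.15     0.65]
d = (I − A) x:
  d_1 = (+0.80)·1100 + (-0.30)·1650 + (-0.05)·1050 = 332.5
  d_2 = (-0.35)·1100 + (+0.60)·1650 + (-0.05)·1050 = 552.5
  d_3 = (-0.30)·1100 + (-0.15)·1650 + (+0.65)·1050 = 105.0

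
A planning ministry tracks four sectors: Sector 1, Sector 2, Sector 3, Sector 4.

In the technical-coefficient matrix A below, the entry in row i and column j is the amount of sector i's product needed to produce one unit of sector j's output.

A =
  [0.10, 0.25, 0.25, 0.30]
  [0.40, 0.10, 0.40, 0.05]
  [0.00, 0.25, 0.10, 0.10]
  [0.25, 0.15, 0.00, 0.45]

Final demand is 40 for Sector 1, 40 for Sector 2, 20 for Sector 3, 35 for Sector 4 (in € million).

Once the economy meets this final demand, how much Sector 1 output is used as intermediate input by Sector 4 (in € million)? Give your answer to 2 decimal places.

z_14 = 59.27

I − A =
  [   0.90    -0.25    -0.25    -0.30]
  [  -0.40     0.90    -0.40    -0.05]
  [   0.00    -0.25     0.90    -0.10]
  [  -0.25    -0.15     0.00     0.55]
Compute the cofactors C_ij = (−1)^(i+j)·(3×3 minor ij) of I−A; the adjugate is their transpose:
adj(I−A) = Cᵀ =
  [ 0.377750   0.202375   0.194875   0.259875]
  [ 0.219250   0.371750   0.226125   0.194500]
  [ 0.086625   0.124750   0.295125   0.112250]
  [ 0.231500   0.193375   0.150250   0.524000]
det(I−A) = Σ_j (I−A)_1j·C_1j = (0.90)(0.377750) + (-0.25)(0.219250) + (-0.25)(0.086625) + (-0.30)(0.231500) = 0.19405625
(I − A)⁻¹ = adj(I−A) / det(I−A) ≈
  [   1.9466     1.0429     1.0042     1.3392]
  [   1.1298     1.9157     1.1653     1.0023]
  [   0.4464     0.6429     1.5208     0.5784]
  [   1.1930     0.9965     0.7743     2.7002]
First solve x = (I − A)⁻¹ d = adj(I−A)·d / det(I−A); in particular x_4 = (0.231500·40 + 0.193375·40 + 0.150250·20 + 0.524000·35) / 0.19405625 = 38.34 / 0.19405625 ≈ 197.5716.
Intermediate flow from 1 to 4: z_14 = a_14 · x_4 = 0.30 × 38.34 / 0.19405625 = 11.502 / 0.19405625 ≈ 59.27.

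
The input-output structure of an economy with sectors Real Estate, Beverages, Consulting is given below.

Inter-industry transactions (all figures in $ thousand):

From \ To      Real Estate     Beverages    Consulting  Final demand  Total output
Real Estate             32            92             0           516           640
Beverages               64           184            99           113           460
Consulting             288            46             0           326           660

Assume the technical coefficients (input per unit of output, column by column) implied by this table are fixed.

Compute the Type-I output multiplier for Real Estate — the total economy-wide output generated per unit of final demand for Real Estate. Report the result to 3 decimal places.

Technical coefficients a_ij = z_ij / X_j:
  a_11 = 32/640 = 0.05, a_21 = 64/640 = 0.10, a_31 = 288/640 = 0.45
  a_12 = 92/460 = 0.20, a_22 = 184/460 = 0.40, a_32 = 46/460 = 0.10
  a_13 = 0/660 = 0.00, a_23 = 99/660 = 0.15, a_33 = 0/660 = 0.00
I − A =
  [   0.95    -0.20     0.00]
  [  -0.10     0.60    -0.15]
  [  -0.45    -0.10     1.00]
Cofactors of I−A, C_ij = (−1)^(i+j)·(minor ij) (rows/columns in the sector order above):
  C_11 = (0.60)(1.00) − (-0.15)(-0.10) = 0.5850
  C_12 = −[(-0.10)(1.00) − (-0.15)(-0.45)] = 0.1675
  C_13 = (-0.10)(-0.10) − (0.60)(-0.45) = 0.2800
  C_21 = −[(-0.20)(1.00) − (0.00)(-0.10)] = 0.2000
  C_22 = (0.95)(1.00) − (0.00)(-0.45) = 0.9500
  C_23 = −[(0.95)(-0.10) − (-0.20)(-0.45)] = 0.1850
  C_31 = (-0.20)(-0.15) − (0.00)(0.60) = 0.0300
  C_32 = −[(0.95)(-0.15) − (0.00)(-0.10)] = 0.1425
  C_33 = (0.95)(0.60) − (-0.20)(-0.10) = 0.5500
det(I−A) = Σ_j (I−A)_1j·C_1j = (0.95)(0.5850) + (-0.20)(0.1675) + (0.00)(0.2800) = 0.52225
adj(I−A) = Cᵀ =
  [ 0.5850   0.2000   0.0300]
  [ 0.1675   0.9500   0.1425]
  [ 0.2800   0.1850   0.5500]
(I − A)⁻¹ = adj(I−A) / det(I−A) ≈
  [   1.1202     0.3830     0.0574]
  [   0.3207     1.8191     0.2729]
  [   0.5361     0.3542     1.0531]
The output multiplier for sector j is the column-j sum of the Leontief inverse (I − A)⁻¹ = adj(I−A) / det(I−A).
Column 1 of adj(I−A): (0.5850, 0.1675, 0.2800); det(I−A) = 0.52225.
m_1 = (0.5850 + 0.1675 + 0.2800) / 0.52225 = 1.0325 / 0.52225 ≈ 1.977.

m_1 = 1.977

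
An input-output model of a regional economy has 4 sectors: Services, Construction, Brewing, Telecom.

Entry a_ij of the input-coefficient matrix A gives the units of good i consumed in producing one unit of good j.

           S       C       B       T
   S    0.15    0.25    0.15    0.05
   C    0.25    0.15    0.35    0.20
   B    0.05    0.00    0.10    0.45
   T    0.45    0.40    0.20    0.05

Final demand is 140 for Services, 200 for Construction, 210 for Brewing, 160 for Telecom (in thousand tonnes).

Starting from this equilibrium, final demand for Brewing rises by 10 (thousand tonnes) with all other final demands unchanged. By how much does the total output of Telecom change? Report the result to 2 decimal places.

Δx_T = 12.64

I − A =
  [   0.85    -0.25    -0.15    -0.05]
  [  -0.25     0.85    -0.35    -0.20]
  [  -0.05     0.00     0.90    -0.45]
  [  -0.45    -0.40    -0.20     0.95]
Compute the cofactors C_ij = (−1)^(i+j)·(3×3 minor ij) of I−A; the adjugate is their transpose:
adj(I−A) = Cᵀ =
  [ 0.515250   0.236250   0.217750   0.180000]
  [ 0.361750   0.592000   0.360375   0.314375]
  [ 0.253500   0.216500   0.512375   0.301625]
  [ 0.449750   0.406750   0.362750   0.583250]
det(I−A) = Σ_j (I−A)_1j·C_1j = (0.85)(0.515250) + (-0.25)(0.361750) + (-0.15)(0.253500) + (-0.05)(0.449750) = 0.2870125
(I − A)⁻¹ = adj(I−A) / det(I−A) ≈
  [   1.7952     0.8231     0.7587     0.6272]
  [   1.2604     2.0626     1.2556     1.0953]
  [   0.8832     0.7543     1.7852     1.0509]
  [   1.5670     1.4172     1.2639     2.0321]
Δx = (I − A)⁻¹ Δd with Δd having +10 in the Brewing component and 0 elsewhere.
So Δx_T = L_TB · (+10), where L_TB = adj(I−A)_TB / det(I−A) = 0.362750 / 0.2870125.
Δx_T = 0.362750 × (+10) / 0.2870125 = 3.6275 / 0.2870125 ≈ 12.64.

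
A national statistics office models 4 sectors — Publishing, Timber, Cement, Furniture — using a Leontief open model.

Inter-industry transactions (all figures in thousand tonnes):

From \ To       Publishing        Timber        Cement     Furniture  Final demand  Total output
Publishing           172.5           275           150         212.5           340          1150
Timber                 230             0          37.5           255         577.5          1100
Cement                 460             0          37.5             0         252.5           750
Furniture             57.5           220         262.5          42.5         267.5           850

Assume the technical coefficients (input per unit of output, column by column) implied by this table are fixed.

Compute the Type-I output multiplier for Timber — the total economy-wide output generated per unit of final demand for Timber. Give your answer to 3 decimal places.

Technical coefficients a_ij = z_ij / X_j:
  a_PP = 172.5/1150 = 0.15, a_TP = 230/1150 = 0.20, a_CP = 460/1150 = 0.40, a_FP = 57.5/1150 = 0.05
  a_PT = 275/1100 = 0.25, a_TT = 0/1100 = 0.00, a_CT = 0/1100 = 0.00, a_FT = 220/1100 = 0.20
  a_PC = 150/750 = 0.20, a_TC = 37.5/750 = 0.05, a_CC = 37.5/750 = 0.05, a_FC = 262.5/750 = 0.35
  a_PF = 212.5/850 = 0.25, a_TF = 255/850 = 0.30, a_CF = 0/850 = 0.00, a_FF = 42.5/850 = 0.05
I − A =
  [   0.85    -0.25    -0.20    -0.25]
  [  -0.20     1.00    -0.05    -0.30]
  [  -0.40     0.00     0.95     0.00]
  [  -0.05    -0.20    -0.35     0.95]
Compute the cofactors C_ij = (−1)^(i+j)·(3×3 minor ij) of I−A; the adjugate is their transpose:
adj(I−A) = Cᵀ =
  [ 0.845500   0.273125   0.306125   0.308750]
  [ 0.255750   0.644250   0.187500   0.270750]
  [ 0.356000   0.115000   0.682750   0.130000]
  [ 0.229500   0.192375   0.307125   0.675000]
det(I−A) = Σ_j (I−A)_1j·C_1j = (0.85)(0.845500) + (-0.25)(0.255750) + (-0.20)(0.356000) + (-0.25)(0.229500) = 0.5261625
(I − A)⁻¹ = adj(I−A) / det(I−A) ≈
  [   1.6069     0.5191     0.5818     0.5868]
  [   0.4861     1.2244     0.3564     0.5146]
  [   0.6766     0.2186     1.2976     0.2471]
  [   0.4362     0.3656     0.5837     1.2829]
The output multiplier for sector j is the column-j sum of the Leontief inverse (I − A)⁻¹ = adj(I−A) / det(I−A).
Column T of adj(I−A): (0.273125, 0.644250, 0.115000, 0.192375); det(I−A) = 0.5261625.
m_T = (0.273125 + 0.644250 + 0.115000 + 0.192375) / 0.5261625 = 1.22475 / 0.5261625 ≈ 2.328.

m_T = 2.328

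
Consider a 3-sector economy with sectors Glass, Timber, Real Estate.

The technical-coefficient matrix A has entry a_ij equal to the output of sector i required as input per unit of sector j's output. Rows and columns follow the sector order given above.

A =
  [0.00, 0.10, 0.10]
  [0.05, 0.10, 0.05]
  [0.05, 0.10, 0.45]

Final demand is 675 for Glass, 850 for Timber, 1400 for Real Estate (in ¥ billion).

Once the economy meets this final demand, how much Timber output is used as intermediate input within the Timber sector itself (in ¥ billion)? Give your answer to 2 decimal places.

z_TT = 116.29

I − A =
  [   1.00    -0.10    -0.10]
  [  -0.05     0.90    -0.05]
  [  -0.05    -0.10     0.55]
Cofactors of I−A, C_ij = (−1)^(i+j)·(minor ij) (rows/columns in the sector order above):
  C_11 = (0.90)(0.55) − (-0.05)(-0.10) = 0.4900
  C_12 = −[(-0.05)(0.55) − (-0.05)(-0.05)] = 0.0300
  C_13 = (-0.05)(-0.10) − (0.90)(-0.05) = 0.0500
  C_21 = −[(-0.10)(0.55) − (-0.10)(-0.10)] = 0.0650
  C_22 = (1.00)(0.55) − (-0.10)(-0.05) = 0.5450
  C_23 = −[(1.00)(-0.10) − (-0.10)(-0.05)] = 0.1050
  C_31 = (-0.10)(-0.05) − (-0.10)(0.90) = 0.0950
  C_32 = −[(1.00)(-0.05) − (-0.10)(-0.05)] = 0.0550
  C_33 = (1.00)(0.90) − (-0.10)(-0.05) = 0.8950
det(I−A) = Σ_j (I−A)_1j·C_1j = (1.00)(0.4900) + (-0.10)(0.0300) + (-0.10)(0.0500) = 0.4820
adj(I−A) = Cᵀ =
  [ 0.4900   0.0650   0.0950]
  [ 0.0300   0.5450   0.0550]
  [ 0.0500   0.1050   0.8950]
(I − A)⁻¹ = adj(I−A) / det(I−A) ≈
  [   1.0166     0.1349     0.1971]
  [   0.0622     1.1307     0.1141]
  [   0.1037     0.2178     1.8568]
First solve x = (I − A)⁻¹ d = adj(I−A)·d / det(I−A); in particular x_T = (0.0300·675 + 0.5450·850 + 0.0550·1400) / 0.4820 = 560.50 / 0.4820 ≈ 1162.8631.
Intermediate flow from T to T: z_TT = a_TT · x_T = 0.10 × 560.50 / 0.4820 = 56.05 / 0.4820 ≈ 116.29.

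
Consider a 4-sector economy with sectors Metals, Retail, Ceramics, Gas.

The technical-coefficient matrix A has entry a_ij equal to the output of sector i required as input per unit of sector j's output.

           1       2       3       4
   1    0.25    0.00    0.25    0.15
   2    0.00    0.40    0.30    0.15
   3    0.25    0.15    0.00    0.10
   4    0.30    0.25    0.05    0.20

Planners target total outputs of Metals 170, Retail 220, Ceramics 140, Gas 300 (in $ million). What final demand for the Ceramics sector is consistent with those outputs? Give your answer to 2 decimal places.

d_3 = 34.50

I − A =
  [   0.75     0.00    -0.25    -0.15]
  [   0.00     0.60    -0.30    -0.15]
  [  -0.25    -0.15     1.00    -0.10]
  [  -0.30    -0.25    -0.05     0.80]
d = (I − A) x:
  d_1 = (+0.75)·170 + (+0.00)·220 + (-0.25)·140 + (-0.15)·300 = 47.50
  d_2 = (+0.00)·170 + (+0.60)·220 + (-0.30)·140 + (-0.15)·300 = 45.00
  d_3 = (-0.25)·170 + (-0.15)·220 + (+1.00)·140 + (-0.10)·300 = 34.50
  d_4 = (-0.30)·170 + (-0.25)·220 + (-0.05)·140 + (+0.80)·300 = 127.00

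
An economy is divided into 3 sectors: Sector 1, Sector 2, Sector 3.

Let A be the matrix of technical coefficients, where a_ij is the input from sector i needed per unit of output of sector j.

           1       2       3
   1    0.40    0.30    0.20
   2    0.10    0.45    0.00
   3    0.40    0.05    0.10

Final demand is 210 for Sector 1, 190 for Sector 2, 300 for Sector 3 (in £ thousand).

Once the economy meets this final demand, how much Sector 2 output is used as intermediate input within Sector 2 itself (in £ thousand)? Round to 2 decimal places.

I − A =
  [   0.60    -0.30    -0.20]
  [  -0.10     0.55     0.00]
  [  -0.40    -0.05     0.90]
Cofactors of I−A, C_ij = (−1)^(i+j)·(minor ij) (rows/columns in the sector order above):
  C_11 = (0.55)(0.90) − (0.00)(-0.05) = 0.4950
  C_12 = −[(-0.10)(0.90) − (0.00)(-0.40)] = 0.0900
  C_13 = (-0.10)(-0.05) − (0.55)(-0.40) = 0.2250
  C_21 = −[(-0.30)(0.90) − (-0.20)(-0.05)] = 0.2800
  C_22 = (0.60)(0.90) − (-0.20)(-0.40) = 0.4600
  C_23 = −[(0.60)(-0.05) − (-0.30)(-0.40)] = 0.1500
  C_31 = (-0.30)(0.00) − (-0.20)(0.55) = 0.1100
  C_32 = −[(0.60)(0.00) − (-0.20)(-0.10)] = 0.0200
  C_33 = (0.60)(0.55) − (-0.30)(-0.10) = 0.3000
det(I−A) = Σ_j (I−A)_1j·C_1j = (0.60)(0.4950) + (-0.30)(0.0900) + (-0.20)(0.2250) = 0.2250
adj(I−A) = Cᵀ =
  [ 0.4950   0.2800   0.1100]
  [ 0.0900   0.4600   0.0200]
  [ 0.2250   0.1500   0.3000]
(I − A)⁻¹ = adj(I−A) / det(I−A) ≈
  [   2.2000     1.2444     0.4889]
  [   0.4000     2.0444     0.0889]
  [   1.0000     0.6667     1.3333]
First solve x = (I − A)⁻¹ d = adj(I−A)·d / det(I−A); in particular x_2 = (0.0900·210 + 0.4600·190 + 0.0200·300) / 0.2250 = 112.30 / 0.2250 ≈ 499.1111.
Intermediate flow from 2 to 2: z_22 = a_22 · x_2 = 0.45 × 112.30 / 0.2250 = 50.535 / 0.2250 = 224.60.

z_22 = 224.60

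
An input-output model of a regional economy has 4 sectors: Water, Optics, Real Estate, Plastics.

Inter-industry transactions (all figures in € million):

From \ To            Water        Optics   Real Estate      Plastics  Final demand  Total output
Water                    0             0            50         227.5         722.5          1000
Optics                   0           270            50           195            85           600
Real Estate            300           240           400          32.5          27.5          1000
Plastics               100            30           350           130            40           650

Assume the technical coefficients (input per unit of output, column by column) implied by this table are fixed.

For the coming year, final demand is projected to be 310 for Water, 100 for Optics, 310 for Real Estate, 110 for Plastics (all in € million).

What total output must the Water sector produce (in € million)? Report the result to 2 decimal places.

Technical coefficients a_ij = z_ij / X_j:
  a_WW = 0/1000 = 0.00, a_OW = 0/1000 = 0.00, a_RW = 300/1000 = 0.30, a_PW = 100/1000 = 0.10
  a_WO = 0/600 = 0.00, a_OO = 270/600 = 0.45, a_RO = 240/600 = 0.40, a_PO = 30/600 = 0.05
  a_WR = 50/1000 = 0.05, a_OR = 50/1000 = 0.05, a_RR = 400/1000 = 0.40, a_PR = 350/1000 = 0.35
  a_WP = 227.5/650 = 0.35, a_OP = 195/650 = 0.30, a_RP = 32.5/650 = 0.05, a_PP = 130/650 = 0.20
I − A =
  [   1.00     0.00    -0.05    -0.35]
  [   0.00     0.55    -0.05    -0.30]
  [  -0.30    -0.40     0.60    -0.05]
  [  -0.10    -0.05    -0.35     0.80]
Compute the cofactors C_ij = (−1)^(i+j)·(3×3 minor ij) of I−A; the adjugate is their transpose:
adj(I−A) = Cᵀ =
  [ 0.187250   0.075625   0.089500   0.115875]
  [ 0.061750   0.392500   0.144750   0.183250]
  [ 0.142250   0.313750   0.405750   0.205250]
  [ 0.089500   0.171250   0.197750   0.301750]
det(I−A) = Σ_j (I−A)_1j·C_1j = (1.00)(0.187250) + (0.00)(0.061750) + (-0.05)(0.142250) + (-0.35)(0.089500) = 0.1488125
(I − A)⁻¹ = adj(I−A) / det(I−A) ≈
  [   1.2583     0.5082     0.6014     0.7787]
  [   0.4150     2.6375     0.9727     1.2314]
  [   0.9559     2.1084     2.7266     1.3793]
  [   0.6014     1.1508     1.3289     2.0277]
x = (I − A)⁻¹ d = adj(I−A)·d / det(I−A), with det(I−A) = 0.1488125:
  x_W = (0.187250·310 + 0.075625·100 + 0.089500·310 + 0.115875·110) / 0.1488125 = 106.10125 / 0.1488125 ≈ 712.99
  x_O = (0.061750·310 + 0.392500·100 + 0.144750·310 + 0.183250·110) / 0.1488125 = 123.4225 / 0.1488125 ≈ 829.38
  x_R = (0.142250·310 + 0.313750·100 + 0.405750·310 + 0.205250·110) / 0.1488125 = 223.8325 / 0.1488125 ≈ 1504.12
  x_P = (0.089500·310 + 0.171250·100 + 0.197750·310 + 0.301750·110) / 0.1488125 = 139.365 / 0.1488125 ≈ 936.51

x_W = 712.99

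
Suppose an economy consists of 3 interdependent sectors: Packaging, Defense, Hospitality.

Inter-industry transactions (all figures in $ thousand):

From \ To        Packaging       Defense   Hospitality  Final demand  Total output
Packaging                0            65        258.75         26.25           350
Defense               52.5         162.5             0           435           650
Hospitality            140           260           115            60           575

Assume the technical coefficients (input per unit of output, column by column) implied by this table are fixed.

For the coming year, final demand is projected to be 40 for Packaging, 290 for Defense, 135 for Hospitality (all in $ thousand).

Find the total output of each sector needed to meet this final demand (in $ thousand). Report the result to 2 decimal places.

Technical coefficients a_ij = z_ij / X_j:
  a_PP = 0/350 = 0.00, a_DP = 52.5/350 = 0.15, a_HP = 140/350 = 0.40
  a_PD = 65/650 = 0.10, a_DD = 162.5/650 = 0.25, a_HD = 260/650 = 0.40
  a_PH = 258.75/575 = 0.45, a_DH = 0/575 = 0.00, a_HH = 115/575 = 0.20
I − A =
  [   1.00    -0.10    -0.45]
  [  -0.15     0.75     0.00]
  [  -0.40    -0.40     0.80]
Cofactors of I−A, C_ij = (−1)^(i+j)·(minor ij) (rows/columns in the sector order above):
  C_11 = (0.75)(0.80) − (0.00)(-0.40) = 0.6000
  C_12 = −[(-0.15)(0.80) − (0.00)(-0.40)] = 0.1200
  C_13 = (-0.15)(-0.40) − (0.75)(-0.40) = 0.3600
  C_21 = −[(-0.10)(0.80) − (-0.45)(-0.40)] = 0.2600
  C_22 = (1.00)(0.80) − (-0.45)(-0.40) = 0.6200
  C_23 = −[(1.00)(-0.40) − (-0.10)(-0.40)] = 0.4400
  C_31 = (-0.10)(0.00) − (-0.45)(0.75) = 0.3375
  C_32 = −[(1.00)(0.00) − (-0.45)(-0.15)] = 0.0675
  C_33 = (1.00)(0.75) − (-0.10)(-0.15) = 0.7350
det(I−A) = Σ_j (I−A)_1j·C_1j = (1.00)(0.6000) + (-0.10)(0.1200) + (-0.45)(0.3600) = 0.4260
adj(I−A) = Cᵀ =
  [ 0.6000   0.2600   0.3375]
  [ 0.1200   0.6200   0.0675]
  [ 0.3600   0.4400   0.7350]
(I − A)⁻¹ = adj(I−A) / det(I−A) ≈
  [   1.4085     0.6103     0.7923]
  [   0.2817     1.4554     0.1585]
  [   0.8451     1.0329     1.7254]
x = (I − A)⁻¹ d = adj(I−A)·d / det(I−A), with det(I−A) = 0.4260:
  x_P = (0.6000·40 + 0.2600·290 + 0.3375·135) / 0.4260 = 144.9625 / 0.4260 ≈ 340.29
  x_D = (0.1200·40 + 0.6200·290 + 0.0675·135) / 0.4260 = 193.7125 / 0.4260 ≈ 454.72
  x_H = (0.3600·40 + 0.4400·290 + 0.7350·135) / 0.4260 = 241.225 / 0.4260 ≈ 566.26

x_P = 340.29, x_D = 454.72, x_H = 566.26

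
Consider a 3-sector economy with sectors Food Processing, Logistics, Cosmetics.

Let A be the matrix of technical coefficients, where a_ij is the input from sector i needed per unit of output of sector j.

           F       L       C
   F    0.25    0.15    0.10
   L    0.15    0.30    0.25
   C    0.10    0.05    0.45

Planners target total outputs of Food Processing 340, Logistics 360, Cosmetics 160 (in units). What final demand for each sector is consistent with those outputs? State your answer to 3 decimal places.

I − A =
  [   0.75    -0.15    -0.10]
  [  -0.15     0.70    -0.25]
  [  -0.10    -0.05     0.55]
d = (I − A) x:
  d_F = (+0.75)·340 + (-0.15)·360 + (-0.10)·160 = 185.000
  d_L = (-0.15)·340 + (+0.70)·360 + (-0.25)·160 = 161.000
  d_C = (-0.10)·340 + (-0.05)·360 + (+0.55)·160 = 36.000

d_F = 185.000, d_L = 161.000, d_C = 36.000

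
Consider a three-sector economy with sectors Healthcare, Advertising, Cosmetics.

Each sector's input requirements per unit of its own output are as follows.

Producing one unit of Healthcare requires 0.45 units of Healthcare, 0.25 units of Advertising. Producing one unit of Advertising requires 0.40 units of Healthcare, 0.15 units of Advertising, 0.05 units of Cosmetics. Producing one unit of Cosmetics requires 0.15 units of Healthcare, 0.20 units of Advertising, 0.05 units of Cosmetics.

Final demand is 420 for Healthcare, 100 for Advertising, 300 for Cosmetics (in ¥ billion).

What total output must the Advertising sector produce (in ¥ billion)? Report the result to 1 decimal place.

I − A =
  [   0.55    -0.40    -0.15]
  [  -0.25     0.85    -0.20]
  [   0.00    -0.05     0.95]
Cofactors of I−A, C_ij = (−1)^(i+j)·(minor ij) (rows/columns in the sector order above):
  C_11 = (0.85)(0.95) − (-0.20)(-0.05) = 0.7975
  C_12 = −[(-0.25)(0.95) − (-0.20)(0.00)] = 0.2375
  C_13 = (-0.25)(-0.05) − (0.85)(0.00) = 0.0125
  C_21 = −[(-0.40)(0.95) − (-0.15)(-0.05)] = 0.3875
  C_22 = (0.55)(0.95) − (-0.15)(0.00) = 0.5225
  C_23 = −[(0.55)(-0.05) − (-0.40)(0.00)] = 0.0275
  C_31 = (-0.40)(-0.20) − (-0.15)(0.85) = 0.2075
  C_32 = −[(0.55)(-0.20) − (-0.15)(-0.25)] = 0.1475
  C_33 = (0.55)(0.85) − (-0.40)(-0.25) = 0.3675
det(I−A) = Σ_j (I−A)_1j·C_1j = (0.55)(0.7975) + (-0.40)(0.2375) + (-0.15)(0.0125) = 0.34175
adj(I−A) = Cᵀ =
  [ 0.7975   0.3875   0.2075]
  [ 0.2375   0.5225   0.1475]
  [ 0.0125   0.0275   0.3675]
(I − A)⁻¹ = adj(I−A) / det(I−A) ≈
  [   2.3336     1.1339     0.6072]
  [   0.6950     1.5289     0.4316]
  [   0.0366     0.0805     1.0753]
x = (I − A)⁻¹ d = adj(I−A)·d / det(I−A), with det(I−A) = 0.34175:
  x_1 = (0.7975·420 + 0.3875·100 + 0.2075·300) / 0.34175 = 435.95 / 0.34175 ≈ 1275.6
  x_2 = (0.2375·420 + 0.5225·100 + 0.1475·300) / 0.34175 = 196.25 / 0.34175 ≈ 574.3
  x_3 = (0.0125·420 + 0.0275·100 + 0.3675·300) / 0.34175 = 118.25 / 0.34175 ≈ 346.0

x_2 = 574.3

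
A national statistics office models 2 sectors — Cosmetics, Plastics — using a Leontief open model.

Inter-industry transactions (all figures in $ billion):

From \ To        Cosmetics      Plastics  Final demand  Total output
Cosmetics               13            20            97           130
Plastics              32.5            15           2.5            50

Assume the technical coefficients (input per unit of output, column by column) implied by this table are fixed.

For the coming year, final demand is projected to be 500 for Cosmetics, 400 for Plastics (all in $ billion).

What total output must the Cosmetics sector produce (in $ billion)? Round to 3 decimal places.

x_C = 962.264

Technical coefficients a_ij = z_ij / X_j:
  a_CC = 13/130 = 0.10, a_PC = 32.5/130 = 0.25
  a_CP = 20/50 = 0.40, a_PP = 15/50 = 0.30
I − A =
  [   0.90    -0.40]
  [  -0.25     0.70]
det(I−A) = (0.90)(0.70) − (-0.40)(-0.25) = 0.5300
adj(I−A) = [[0.70, 0.40], [0.25, 0.90]]
(I − A)⁻¹ = adj(I−A) / det(I−A) ≈
  [   1.3208     0.7547]
  [   0.4717     1.6981]
x = (I − A)⁻¹ d = adj(I−A)·d / det(I−A), with det(I−A) = 0.5300:
  x_C = (0.70·500 + 0.40·400) / 0.5300 = 510.00 / 0.5300 ≈ 962.264
  x_P = (0.25·500 + 0.90·400) / 0.5300 = 485.00 / 0.5300 ≈ 915.094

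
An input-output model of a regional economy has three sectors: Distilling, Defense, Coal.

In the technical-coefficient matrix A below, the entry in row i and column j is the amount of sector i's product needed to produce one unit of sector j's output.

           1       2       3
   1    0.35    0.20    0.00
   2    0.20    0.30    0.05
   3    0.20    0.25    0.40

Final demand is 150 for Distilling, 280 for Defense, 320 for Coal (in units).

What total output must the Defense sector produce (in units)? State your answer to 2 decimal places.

x_2 = 582.31

I − A =
  [   0.65    -0.20     0.00]
  [  -0.20     0.70    -0.05]
  [  -0.20    -0.25     0.60]
Cofactors of I−A, C_ij = (−1)^(i+j)·(minor ij) (rows/columns in the sector order above):
  C_11 = (0.70)(0.60) − (-0.05)(-0.25) = 0.4075
  C_12 = −[(-0.20)(0.60) − (-0.05)(-0.20)] = 0.1300
  C_13 = (-0.20)(-0.25) − (0.70)(-0.20) = 0.1900
  C_21 = −[(-0.20)(0.60) − (0.00)(-0.25)] = 0.1200
  C_22 = (0.65)(0.60) − (0.00)(-0.20) = 0.3900
  C_23 = −[(0.65)(-0.25) − (-0.20)(-0.20)] = 0.2025
  C_31 = (-0.20)(-0.05) − (0.00)(0.70) = 0.0100
  C_32 = −[(0.65)(-0.05) − (0.00)(-0.20)] = 0.0325
  C_33 = (0.65)(0.70) − (-0.20)(-0.20) = 0.4150
det(I−A) = Σ_j (I−A)_1j·C_1j = (0.65)(0.4075) + (-0.20)(0.1300) + (0.00)(0.1900) = 0.238875
adj(I−A) = Cᵀ =
  [ 0.4075   0.1200   0.0100]
  [ 0.1300   0.3900   0.0325]
  [ 0.1900   0.2025   0.4150]
(I − A)⁻¹ = adj(I−A) / det(I−A) ≈
  [   1.7059     0.5024     0.0419]
  [   0.5442     1.6327     0.1361]
  [   0.7954     0.8477     1.7373]
x = (I − A)⁻¹ d = adj(I−A)·d / det(I−A), with det(I−A) = 0.238875:
  x_1 = (0.4075·150 + 0.1200·280 + 0.0100·320) / 0.238875 = 97.925 / 0.238875 ≈ 409.94
  x_2 = (0.1300·150 + 0.3900·280 + 0.0325·320) / 0.238875 = 139.10 / 0.238875 ≈ 582.31
  x_3 = (0.1900·150 + 0.2025·280 + 0.4150·320) / 0.238875 = 218.00 / 0.238875 ≈ 912.61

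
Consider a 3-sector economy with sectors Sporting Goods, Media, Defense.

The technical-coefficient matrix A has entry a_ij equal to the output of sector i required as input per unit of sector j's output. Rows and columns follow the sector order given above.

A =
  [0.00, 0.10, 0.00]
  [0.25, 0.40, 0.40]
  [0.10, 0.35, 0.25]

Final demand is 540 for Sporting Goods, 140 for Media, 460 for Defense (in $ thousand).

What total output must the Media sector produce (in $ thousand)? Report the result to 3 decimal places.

I − A =
  [   1.00    -0.10     0.00]
  [  -0.25     0.60    -0.40]
  [  -0.10    -0.35     0.75]
Cofactors of I−A, C_ij = (−1)^(i+j)·(minor ij) (rows/columns in the sector order above):
  C_11 = (0.60)(0.75) − (-0.40)(-0.35) = 0.3100
  C_12 = −[(-0.25)(0.75) − (-0.40)(-0.10)] = 0.2275
  C_13 = (-0.25)(-0.35) − (0.60)(-0.10) = 0.1475
  C_21 = −[(-0.10)(0.75) − (0.00)(-0.35)] = 0.0750
  C_22 = (1.00)(0.75) − (0.00)(-0.10) = 0.7500
  C_23 = −[(1.00)(-0.35) − (-0.10)(-0.10)] = 0.3600
  C_31 = (-0.10)(-0.40) − (0.00)(0.60) = 0.0400
  C_32 = −[(1.00)(-0.40) − (0.00)(-0.25)] = 0.4000
  C_33 = (1.00)(0.60) − (-0.10)(-0.25) = 0.5750
det(I−A) = Σ_j (I−A)_1j·C_1j = (1.00)(0.3100) + (-0.10)(0.2275) + (0.00)(0.1475) = 0.28725
adj(I−A) = Cᵀ =
  [ 0.3100   0.0750   0.0400]
  [ 0.2275   0.7500   0.4000]
  [ 0.1475   0.3600   0.5750]
(I − A)⁻¹ = adj(I−A) / det(I−A) ≈
  [   1.0792     0.2611     0.1393]
  [   0.7920     2.6110     1.3925]
  [   0.5135     1.2533     2.0017]
x = (I − A)⁻¹ d = adj(I−A)·d / det(I−A), with det(I−A) = 0.28725:
  x_S = (0.3100·540 + 0.0750·140 + 0.0400·460) / 0.28725 = 196.30 / 0.28725 ≈ 683.377
  x_M = (0.2275·540 + 0.7500·140 + 0.4000·460) / 0.28725 = 411.85 / 0.28725 ≈ 1433.768
  x_D = (0.1475·540 + 0.3600·140 + 0.5750·460) / 0.28725 = 394.55 / 0.28725 ≈ 1373.542

x_M = 1433.768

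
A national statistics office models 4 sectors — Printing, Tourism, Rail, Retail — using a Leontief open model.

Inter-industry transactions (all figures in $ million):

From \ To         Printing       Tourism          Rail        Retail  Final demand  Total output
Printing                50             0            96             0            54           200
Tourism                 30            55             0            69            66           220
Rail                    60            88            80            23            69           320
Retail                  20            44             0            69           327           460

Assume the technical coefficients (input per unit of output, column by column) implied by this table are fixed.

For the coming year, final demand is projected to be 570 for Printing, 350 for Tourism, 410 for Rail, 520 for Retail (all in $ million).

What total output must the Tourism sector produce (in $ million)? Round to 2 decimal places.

x_2 = 955.83

Technical coefficients a_ij = z_ij / X_j:
  a_11 = 50/200 = 0.25, a_21 = 30/200 = 0.15, a_31 = 60/200 = 0.30, a_41 = 20/200 = 0.10
  a_12 = 0/220 = 0.00, a_22 = 55/220 = 0.25, a_32 = 88/220 = 0.40, a_42 = 44/220 = 0.20
  a_13 = 96/320 = 0.30, a_23 = 0/320 = 0.00, a_33 = 80/320 = 0.25, a_43 = 0/320 = 0.00
  a_14 = 0/460 = 0.00, a_24 = 69/460 = 0.15, a_34 = 23/460 = 0.05, a_44 = 69/460 = 0.15
I − A =
  [   0.75     0.00    -0.30     0.00]
  [  -0.15     0.75     0.00    -0.15]
  [  -0.30    -0.40     0.75    -0.05]
  [  -0.10    -0.20     0.00     0.85]
Compute the cofactors C_ij = (−1)^(i+j)·(3×3 minor ij) of I−A; the adjugate is their transpose:
adj(I−A) = Cᵀ =
  [ 0.455625   0.105000   0.182250   0.029250]
  [ 0.106875   0.400125   0.042750   0.073125]
  [ 0.244500   0.262500   0.455625   0.073125]
  [ 0.078750   0.106500   0.031500   0.336375]
det(I−A) = Σ_j (I−A)_1j·C_1j = (0.75)(0.455625) + (0.00)(0.106875) + (-0.30)(0.244500) + (0.00)(0.078750) = 0.26836875
(I − A)⁻¹ = adj(I−A) / det(I−A) ≈
  [   1.6978     0.3913     0.6791     0.1090]
  [   0.3982     1.4910     0.1593     0.2725]
  [   0.9111     0.9781     1.6978     0.2725]
  [   0.2934     0.3968     0.1174     1.2534]
x = (I − A)⁻¹ d = adj(I−A)·d / det(I−A), with det(I−A) = 0.26836875:
  x_1 = (0.455625·570 + 0.105000·350 + 0.182250·410 + 0.029250·520) / 0.26836875 = 386.38875 / 0.26836875 ≈ 1439.77
  x_2 = (0.106875·570 + 0.400125·350 + 0.042750·410 + 0.073125·520) / 0.26836875 = 256.515 / 0.26836875 ≈ 955.83
  x_3 = (0.244500·570 + 0.262500·350 + 0.455625·410 + 0.073125·520) / 0.26836875 = 456.07125 / 0.26836875 ≈ 1699.42
  x_4 = (0.078750·570 + 0.106500·350 + 0.031500·410 + 0.336375·520) / 0.26836875 = 269.9925 / 0.26836875 ≈ 1006.05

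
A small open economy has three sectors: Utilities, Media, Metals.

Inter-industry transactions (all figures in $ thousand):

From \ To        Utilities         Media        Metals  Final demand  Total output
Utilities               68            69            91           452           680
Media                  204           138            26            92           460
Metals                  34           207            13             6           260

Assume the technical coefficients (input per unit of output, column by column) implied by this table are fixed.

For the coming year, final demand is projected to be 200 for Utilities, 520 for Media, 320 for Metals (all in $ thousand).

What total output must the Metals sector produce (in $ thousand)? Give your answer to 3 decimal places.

Technical coefficients a_ij = z_ij / X_j:
  a_11 = 68/680 = 0.10, a_21 = 204/680 = 0.30, a_31 = 34/680 = 0.05
  a_12 = 69/460 = 0.15, a_22 = 138/460 = 0.30, a_32 = 207/460 = 0.45
  a_13 = 91/260 = 0.35, a_23 = 26/260 = 0.10, a_33 = 13/260 = 0.05
I − A =
  [   0.90    -0.15    -0.35]
  [  -0.30     0.70    -0.10]
  [  -0.05    -0.45     0.95]
Cofactors of I−A, C_ij = (−1)^(i+j)·(minor ij) (rows/columns in the sector order above):
  C_11 = (0.70)(0.95) − (-0.10)(-0.45) = 0.6200
  C_12 = −[(-0.30)(0.95) − (-0.10)(-0.05)] = 0.2900
  C_13 = (-0.30)(-0.45) − (0.70)(-0.05) = 0.1700
  C_21 = −[(-0.15)(0.95) − (-0.35)(-0.45)] = 0.3000
  C_22 = (0.90)(0.95) − (-0.35)(-0.05) = 0.8375
  C_23 = −[(0.90)(-0.45) − (-0.15)(-0.05)] = 0.4125
  C_31 = (-0.15)(-0.10) − (-0.35)(0.70) = 0.2600
  C_32 = −[(0.90)(-0.10) − (-0.35)(-0.30)] = 0.1950
  C_33 = (0.90)(0.70) − (-0.15)(-0.30) = 0.5850
det(I−A) = Σ_j (I−A)_1j·C_1j = (0.90)(0.6200) + (-0.15)(0.2900) + (-0.35)(0.1700) = 0.4550
adj(I−A) = Cᵀ =
  [ 0.6200   0.3000   0.2600]
  [ 0.2900   0.8375   0.1950]
  [ 0.1700   0.4125   0.5850]
(I − A)⁻¹ = adj(I−A) / det(I−A) ≈
  [   1.3626     0.6593     0.5714]
  [   0.6374     1.8407     0.4286]
  [   0.3736     0.9066     1.2857]
x = (I − A)⁻¹ d = adj(I−A)·d / det(I−A), with det(I−A) = 0.4550:
  x_1 = (0.6200·200 + 0.3000·520 + 0.2600·320) / 0.4550 = 363.20 / 0.4550 ≈ 798.242
  x_2 = (0.2900·200 + 0.8375·520 + 0.1950·320) / 0.4550 = 555.90 / 0.4550 ≈ 1221.758
  x_3 = (0.1700·200 + 0.4125·520 + 0.5850·320) / 0.4550 = 435.70 / 0.4550 ≈ 957.582

x_3 = 957.582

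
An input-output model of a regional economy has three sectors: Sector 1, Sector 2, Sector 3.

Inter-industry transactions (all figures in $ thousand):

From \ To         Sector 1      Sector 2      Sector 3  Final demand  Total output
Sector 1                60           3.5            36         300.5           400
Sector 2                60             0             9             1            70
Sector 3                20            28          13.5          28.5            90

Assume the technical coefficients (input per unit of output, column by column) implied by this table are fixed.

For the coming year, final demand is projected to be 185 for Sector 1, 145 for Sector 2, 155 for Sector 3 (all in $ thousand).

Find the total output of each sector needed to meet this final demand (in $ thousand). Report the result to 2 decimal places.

Technical coefficients a_ij = z_ij / X_j:
  a_11 = 60/400 = 0.15, a_21 = 60/400 = 0.15, a_31 = 20/400 = 0.05
  a_12 = 3.5/70 = 0.05, a_22 = 0/70 = 0.00, a_32 = 28/70 = 0.40
  a_13 = 36/90 = 0.40, a_23 = 9/90 = 0.10, a_33 = 13.5/90 = 0.15
I − A =
  [   0.85    -0.05    -0.40]
  [  -0.15     1.00    -0.10]
  [  -0.05    -0.40     0.85]
Cofactors of I−A, C_ij = (−1)^(i+j)·(minor ij) (rows/columns in the sector order above):
  C_11 = (1.00)(0.85) − (-0.10)(-0.40) = 0.8100
  C_12 = −[(-0.15)(0.85) − (-0.10)(-0.05)] = 0.1325
  C_13 = (-0.15)(-0.40) − (1.00)(-0.05) = 0.1100
  C_21 = −[(-0.05)(0.85) − (-0.40)(-0.40)] = 0.2025
  C_22 = (0.85)(0.85) − (-0.40)(-0.05) = 0.7025
  C_23 = −[(0.85)(-0.40) − (-0.05)(-0.05)] = 0.3425
  C_31 = (-0.05)(-0.10) − (-0.40)(1.00) = 0.4050
  C_32 = −[(0.85)(-0.10) − (-0.40)(-0.15)] = 0.1450
  C_33 = (0.85)(1.00) − (-0.05)(-0.15) = 0.8425
det(I−A) = Σ_j (I−A)_1j·C_1j = (0.85)(0.8100) + (-0.05)(0.1325) + (-0.40)(0.1100) = 0.637875
adj(I−A) = Cᵀ =
  [ 0.8100   0.2025   0.4050]
  [ 0.1325   0.7025   0.1450]
  [ 0.1100   0.3425   0.8425]
(I − A)⁻¹ = adj(I−A) / det(I−A) ≈
  [   1.2698     0.3175     0.6349]
  [   0.2077     1.1013     0.2273]
  [   0.1724     0.5369     1.3208]
x = (I − A)⁻¹ d = adj(I−A)·d / det(I−A), with det(I−A) = 0.637875:
  x_1 = (0.8100·185 + 0.2025·145 + 0.4050·155) / 0.637875 = 241.9875 / 0.637875 ≈ 379.37
  x_2 = (0.1325·185 + 0.7025·145 + 0.1450·155) / 0.637875 = 148.85 / 0.637875 ≈ 233.35
  x_3 = (0.1100·185 + 0.3425·145 + 0.8425·155) / 0.637875 = 200.60 / 0.637875 ≈ 314.48

x_1 = 379.37, x_2 = 233.35, x_3 = 314.48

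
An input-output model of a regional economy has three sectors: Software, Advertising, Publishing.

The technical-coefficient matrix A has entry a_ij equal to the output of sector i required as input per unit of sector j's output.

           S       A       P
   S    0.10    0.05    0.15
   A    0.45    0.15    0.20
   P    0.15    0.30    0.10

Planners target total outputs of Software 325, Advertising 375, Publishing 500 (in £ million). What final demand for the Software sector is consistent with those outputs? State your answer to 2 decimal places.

d_S = 198.75

I − A =
  [   0.90    -0.05    -0.15]
  [  -0.45     0.85    -0.20]
  [  -0.15    -0.30     0.90]
d = (I − A) x:
  d_S = (+0.90)·325 + (-0.05)·375 + (-0.15)·500 = 198.75
  d_A = (-0.45)·325 + (+0.85)·375 + (-0.20)·500 = 72.50
  d_P = (-0.15)·325 + (-0.30)·375 + (+0.90)·500 = 288.75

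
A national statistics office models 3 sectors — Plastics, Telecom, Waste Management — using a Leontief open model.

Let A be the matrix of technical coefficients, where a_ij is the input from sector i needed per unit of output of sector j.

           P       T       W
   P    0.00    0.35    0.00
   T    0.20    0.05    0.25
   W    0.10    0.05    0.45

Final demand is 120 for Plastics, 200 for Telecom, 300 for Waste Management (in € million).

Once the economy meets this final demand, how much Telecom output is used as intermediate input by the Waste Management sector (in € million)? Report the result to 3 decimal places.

z_TW = 158.617

I − A =
  [   1.00    -0.35     0.00]
  [  -0.20     0.95    -0.25]
  [  -0.10    -0.05     0.55]
Cofactors of I−A, C_ij = (−1)^(i+j)·(minor ij) (rows/columns in the sector order above):
  C_11 = (0.95)(0.55) − (-0.25)(-0.05) = 0.5100
  C_12 = −[(-0.20)(0.55) − (-0.25)(-0.10)] = 0.1350
  C_13 = (-0.20)(-0.05) − (0.95)(-0.10) = 0.1050
  C_21 = −[(-0.35)(0.55) − (0.00)(-0.05)] = 0.1925
  C_22 = (1.00)(0.55) − (0.00)(-0.10) = 0.5500
  C_23 = −[(1.00)(-0.05) − (-0.35)(-0.10)] = 0.0850
  C_31 = (-0.35)(-0.25) − (0.00)(0.95) = 0.0875
  C_32 = −[(1.00)(-0.25) − (0.00)(-0.20)] = 0.2500
  C_33 = (1.00)(0.95) − (-0.35)(-0.20) = 0.8800
det(I−A) = Σ_j (I−A)_1j·C_1j = (1.00)(0.5100) + (-0.35)(0.1350) + (0.00)(0.1050) = 0.46275
adj(I−A) = Cᵀ =
  [ 0.5100   0.1925   0.0875]
  [ 0.1350   0.5500   0.2500]
  [ 0.1050   0.0850   0.8800]
(I − A)⁻¹ = adj(I−A) / det(I−A) ≈
  [   1.1021     0.4160     0.1891]
  [   0.2917     1.1885     0.5402]
  [   0.2269     0.1837     1.9017]
First solve x = (I − A)⁻¹ d = adj(I−A)·d / det(I−A); in particular x_W = (0.1050·120 + 0.0850·200 + 0.8800·300) / 0.46275 = 293.60 / 0.46275 ≈ 634.46786.
Intermediate flow from T to W: z_TW = a_TW · x_W = 0.25 × 293.60 / 0.46275 = 73.40 / 0.46275 ≈ 158.617.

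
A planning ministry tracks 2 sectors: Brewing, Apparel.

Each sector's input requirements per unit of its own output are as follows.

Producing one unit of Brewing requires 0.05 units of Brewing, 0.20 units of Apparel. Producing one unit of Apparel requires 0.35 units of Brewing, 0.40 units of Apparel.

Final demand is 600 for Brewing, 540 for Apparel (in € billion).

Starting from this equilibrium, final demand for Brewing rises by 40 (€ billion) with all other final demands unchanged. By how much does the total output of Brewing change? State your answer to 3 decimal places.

I − A =
  [   0.95    -0.35]
  [  -0.20     0.60]
det(I−A) = (0.95)(0.60) − (-0.35)(-0.20) = 0.5000
adj(I−A) = [[0.60, 0.35], [0.20, 0.95]]
(I − A)⁻¹ = adj(I−A) / det(I−A) ≈
  [   1.2000     0.7000]
  [   0.4000     1.9000]
Δx = (I − A)⁻¹ Δd with Δd having +40 in the Brewing component and 0 elsewhere.
So Δx_B = L_BB · (+40), where L_BB = adj(I−A)_BB / det(I−A) = 0.60 / 0.5000.
Δx_B = 0.60 × (+40) / 0.5000 = 24.00 / 0.5000 = 48.000.

Δx_B = 48.000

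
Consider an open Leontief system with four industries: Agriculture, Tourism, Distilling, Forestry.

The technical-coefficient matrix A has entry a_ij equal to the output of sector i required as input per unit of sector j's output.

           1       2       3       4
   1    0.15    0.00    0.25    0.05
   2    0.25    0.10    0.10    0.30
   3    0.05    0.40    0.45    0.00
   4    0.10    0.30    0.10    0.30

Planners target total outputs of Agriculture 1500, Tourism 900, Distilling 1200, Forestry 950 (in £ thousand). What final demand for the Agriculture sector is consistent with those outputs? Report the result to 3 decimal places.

d_1 = 927.500

I − A =
  [   0.85     0.00    -0.25    -0.05]
  [  -0.25     0.90    -0.10    -0.30]
  [  -0.05    -0.40     0.55     0.00]
  [  -0.10    -0.30    -0.10     0.70]
d = (I − A) x:
  d_1 = (+0.85)·1500 + (+0.00)·900 + (-0.25)·1200 + (-0.05)·950 = 927.500
  d_2 = (-0.25)·1500 + (+0.90)·900 + (-0.10)·1200 + (-0.30)·950 = 30.000
  d_3 = (-0.05)·1500 + (-0.40)·900 + (+0.55)·1200 + (+0.00)·950 = 225.000
  d_4 = (-0.10)·1500 + (-0.30)·900 + (-0.10)·1200 + (+0.70)·950 = 125.000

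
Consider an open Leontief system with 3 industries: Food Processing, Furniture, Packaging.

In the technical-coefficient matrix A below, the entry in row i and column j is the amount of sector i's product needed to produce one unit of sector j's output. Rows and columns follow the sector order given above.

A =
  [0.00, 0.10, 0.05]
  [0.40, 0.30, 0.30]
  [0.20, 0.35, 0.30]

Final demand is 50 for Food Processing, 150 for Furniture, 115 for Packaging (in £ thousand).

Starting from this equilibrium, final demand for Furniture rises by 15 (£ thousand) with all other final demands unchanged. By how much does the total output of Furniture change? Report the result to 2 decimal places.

I − A =
  [   1.00    -0.10    -0.05]
  [  -0.40     0.70    -0.30]
  [  -0.20    -0.35     0.70]
Cofactors of I−A, C_ij = (−1)^(i+j)·(minor ij) (rows/columns in the sector order above):
  C_11 = (0.70)(0.70) − (-0.30)(-0.35) = 0.3850
  C_12 = −[(-0.40)(0.70) − (-0.30)(-0.20)] = 0.3400
  C_13 = (-0.40)(-0.35) − (0.70)(-0.20) = 0.2800
  C_21 = −[(-0.10)(0.70) − (-0.05)(-0.35)] = 0.0875
  C_22 = (1.00)(0.70) − (-0.05)(-0.20) = 0.6900
  C_23 = −[(1.00)(-0.35) − (-0.10)(-0.20)] = 0.3700
  C_31 = (-0.10)(-0.30) − (-0.05)(0.70) = 0.0650
  C_32 = −[(1.00)(-0.30) − (-0.05)(-0.40)] = 0.3200
  C_33 = (1.00)(0.70) − (-0.10)(-0.40) = 0.6600
det(I−A) = Σ_j (I−A)_1j·C_1j = (1.00)(0.3850) + (-0.10)(0.3400) + (-0.05)(0.2800) = 0.3370
adj(I−A) = Cᵀ =
  [ 0.3850   0.0875   0.0650]
  [ 0.3400   0.6900   0.3200]
  [ 0.2800   0.3700   0.6600]
(I − A)⁻¹ = adj(I−A) / det(I−A) ≈
  [   1.1424     0.2596     0.1929]
  [   1.0089     2.0475     0.9496]
  [   0.8309     1.0979     1.9585]
Δx = (I − A)⁻¹ Δd with Δd having +15 in the Furniture component and 0 elsewhere.
So Δx_2 = L_22 · (+15), where L_22 = adj(I−A)_22 / det(I−A) = 0.6900 / 0.3370.
Δx_2 = 0.6900 × (+15) / 0.3370 = 10.35 / 0.3370 ≈ 30.71.

Δx_2 = 30.71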